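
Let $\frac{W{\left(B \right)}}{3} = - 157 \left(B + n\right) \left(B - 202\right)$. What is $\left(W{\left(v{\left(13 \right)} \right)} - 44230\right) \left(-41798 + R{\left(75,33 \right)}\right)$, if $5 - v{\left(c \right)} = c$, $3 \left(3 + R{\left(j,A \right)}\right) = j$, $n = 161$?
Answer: $-630358064000$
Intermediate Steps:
$R{\left(j,A \right)} = -3 + \frac{j}{3}$
$v{\left(c \right)} = 5 - c$
$W{\left(B \right)} = 3 \left(-25277 - 157 B\right) \left(-202 + B\right)$ ($W{\left(B \right)} = 3 - 157 \left(B + 161\right) \left(B - 202\right) = 3 - 157 \left(161 + B\right) \left(-202 + B\right) = 3 \left(-25277 - 157 B\right) \left(-202 + B\right)$)
$\left(W{\left(v{\left(13 \right)} \right)} - 44230\right) \left(-41798 + R{\left(75,33 \right)}\right) = \left(\left(15317862 - 471 \left(5 - 13\right)^{2} + 19311 \left(5 - 13\right)\right) - 44230\right) \left(-41798 + \left(-3 + \frac{1}{3} \cdot 75\right)\right) = \left(\left(15317862 - 471 \left(5 - 13\right)^{2} + 19311 \left(5 - 13\right)\right) - 44230\right) \left(-41798 + \left(-3 + 25\right)\right) = \left(\left(15317862 - 471 \left(-8\right)^{2} + 19311 \left(-8\right)\right) - 44230\right) \left(-41798 + 22\right) = \left(\left(15317862 - 30144 - 154488\right) - 44230\right) \left(-41776\right) = \left(15133230 - 44230\right) \left(-41776\right) = 15089000 \left(-41776\right) = -630358064000$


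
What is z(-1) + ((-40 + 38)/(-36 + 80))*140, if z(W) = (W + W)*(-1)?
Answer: -48/11 ≈ -4.3636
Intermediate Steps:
z(W) = -2*W (z(W) = (2*W)*(-1) = -2*W)
z(-1) + ((-40 + 38)/(-36 + 80))*140 = -2*(-1) + ((-40 + 38)/(-36 + 80))*140 = 2 - 2/44*140 = 2 - 2*1/44*140 = 2 - 1/22*140 = 2 - 70/11 = -48/11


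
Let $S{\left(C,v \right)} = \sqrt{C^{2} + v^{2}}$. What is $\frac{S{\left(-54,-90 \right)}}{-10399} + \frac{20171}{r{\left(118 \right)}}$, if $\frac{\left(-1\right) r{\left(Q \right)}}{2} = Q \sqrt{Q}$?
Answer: $- \frac{20171 \sqrt{118}}{27848} - \frac{18 \sqrt{34}}{10399} \approx -7.8783$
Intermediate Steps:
$r{\left(Q \right)} = - 2 Q^{\frac{3}{2}}$ ($r{\left(Q \right)} = - 2 Q \sqrt{Q} = - 2 Q^{\frac{3}{2}}$)
$\frac{S{\left(-54,-90 \right)}}{-10399} + \frac{20171}{r{\left(118 \right)}} = \frac{\sqrt{\left(-54\right)^{2} + \left(-90\right)^{2}}}{-10399} + \frac{20171}{\left(-2\right) 118^{\frac{3}{2}}} = \sqrt{2916 + 8100} \left(- \frac{1}{10399}\right) + \frac{20171}{\left(-2\right) 118 \sqrt{118}} = \sqrt{11016} \left(- \frac{1}{10399}\right) + \frac{20171}{\left(-236\right) \sqrt{118}} = 18 \sqrt{34} \left(- \frac{1}{10399}\right) + 20171 \left(- \frac{\sqrt{118}}{27848}\right) = - \frac{18 \sqrt{34}}{10399} - \frac{20171 \sqrt{118}}{27848} = - \frac{20171 \sqrt{118}}{27848} - \frac{18 \sqrt{34}}{10399}$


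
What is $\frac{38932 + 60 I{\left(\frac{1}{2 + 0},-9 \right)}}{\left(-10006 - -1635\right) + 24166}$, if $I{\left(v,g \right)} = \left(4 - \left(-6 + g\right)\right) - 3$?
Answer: $\frac{39892}{15795} \approx 2.5256$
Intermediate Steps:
$I{\left(v,g \right)} = 7 - g$ ($I{\left(v,g \right)} = \left(10 - g\right) - 3 = 7 - g$)
$\frac{38932 + 60 I{\left(\frac{1}{2 + 0},-9 \right)}}{\left(-10006 - -1635\right) + 24166} = \frac{38932 + 60 \left(7 - -9\right)}{\left(-10006 - -1635\right) + 24166} = \frac{38932 + 60 \left(7 + 9\right)}{\left(-10006 + 1635\right) + 24166} = \frac{38932 + 60 \cdot 16}{-8371 + 24166} = \frac{38932 + 960}{15795} = 39892 \cdot \frac{1}{15795} = \frac{39892}{15795}$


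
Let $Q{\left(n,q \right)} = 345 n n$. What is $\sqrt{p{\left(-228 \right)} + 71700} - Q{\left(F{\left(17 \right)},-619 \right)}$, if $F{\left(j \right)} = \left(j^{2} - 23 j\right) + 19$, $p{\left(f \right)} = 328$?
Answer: $-2376705 + 2 \sqrt{18007} \approx -2.3764 \cdot 10^{6}$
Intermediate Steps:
$F{\left(j \right)} = 19 + j^{2} - 23 j$
$Q{\left(n,q \right)} = 345 n^{2}$
$\sqrt{p{\left(-228 \right)} + 71700} - Q{\left(F{\left(17 \right)},-619 \right)} = \sqrt{328 + 71700} - 345 \left(19 + 17^{2} - 391\right)^{2} = \sqrt{72028} - 345 \left(19 + 289 - 391\right)^{2} = 2 \sqrt{18007} - 345 \left(-83\right)^{2} = 2 \sqrt{18007} - 345 \cdot 6889 = 2 \sqrt{18007} - 2376705 = -2376705 + 2 \sqrt{18007}$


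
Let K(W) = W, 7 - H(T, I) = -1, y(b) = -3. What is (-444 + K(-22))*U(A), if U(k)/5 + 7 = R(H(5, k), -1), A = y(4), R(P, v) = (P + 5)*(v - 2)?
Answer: 107180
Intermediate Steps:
H(T, I) = 8 (H(T, I) = 7 - 1*(-1) = 7 + 1 = 8)
R(P, v) = (-2 + v)*(5 + P) (R(P, v) = (5 + P)*(-2 + v) = (-2 + v)*(5 + P))
A = -3
U(k) = -230 (U(k) = -35 + 5*(-10 - 2*8 + 5*(-1) + 8*(-1)) = -35 + 5*(-10 - 16 - 5 - 8) = -35 + 5*(-39) = -35 - 195 = -230)
(-444 + K(-22))*U(A) = (-444 - 22)*(-230) = -466*(-230) = 107180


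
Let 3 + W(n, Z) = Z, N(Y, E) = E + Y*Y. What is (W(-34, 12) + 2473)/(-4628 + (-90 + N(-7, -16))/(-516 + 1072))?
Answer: -1379992/2573225 ≈ -0.53629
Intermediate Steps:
N(Y, E) = E + Y²
W(n, Z) = -3 + Z
(W(-34, 12) + 2473)/(-4628 + (-90 + N(-7, -16))/(-516 + 1072)) = ((-3 + 12) + 2473)/(-4628 + (-90 + (-16 + (-7)²))/(-516 + 1072)) = (9 + 2473)/(-4628 + (-90 + (-16 + 49))/556) = 2482/(-4628 + (-90 + 33)*(1/556)) = 2482/(-4628 - 57*1/556) = 2482/(-4628 - 57/556) = 2482/(-2573225/556) = 2482*(-556/2573225) = -1379992/2573225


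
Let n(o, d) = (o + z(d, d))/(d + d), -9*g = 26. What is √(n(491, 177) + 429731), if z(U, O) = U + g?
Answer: 2*√30291978063/531 ≈ 655.54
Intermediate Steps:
g = -26/9 (g = -⅑*26 = -26/9 ≈ -2.8889)
z(U, O) = -26/9 + U (z(U, O) = U - 26/9 = -26/9 + U)
n(o, d) = (-26/9 + d + o)/(2*d) (n(o, d) = (o + (-26/9 + d))/(d + d) = (-26/9 + d + o)/((2*d)) = (-26/9 + d + o)*(1/(2*d)) = (-26/9 + d + o)/(2*d))
√(n(491, 177) + 429731) = √((1/18)*(-26 + 9*177 + 9*491)/177 + 429731) = √((1/18)*(1/177)*(-26 + 1593 + 4419) + 429731) = √((1/18)*(1/177)*5986 + 429731) = √(2993/1593 + 429731) = √(684564476/1593) = 2*√30291978063/531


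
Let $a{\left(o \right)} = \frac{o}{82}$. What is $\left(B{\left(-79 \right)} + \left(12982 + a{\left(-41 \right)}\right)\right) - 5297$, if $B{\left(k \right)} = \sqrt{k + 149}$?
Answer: $\frac{15369}{2} + \sqrt{70} \approx 7692.9$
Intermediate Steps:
$a{\left(o \right)} = \frac{o}{82}$ ($a{\left(o \right)} = o \frac{1}{82} = \frac{o}{82}$)
$B{\left(k \right)} = \sqrt{149 + k}$
$\left(B{\left(-79 \right)} + \left(12982 + a{\left(-41 \right)}\right)\right) - 5297 = \left(\sqrt{149 - 79} + \left(12982 + \frac{1}{82} \left(-41\right)\right)\right) - 5297 = \left(\sqrt{70} + \left(12982 - \frac{1}{2}\right)\right) - 5297 = \left(\sqrt{70} + \frac{25963}{2}\right) - 5297 = \left(\frac{25963}{2} + \sqrt{70}\right) - 5297 = \frac{15369}{2} + \sqrt{70}$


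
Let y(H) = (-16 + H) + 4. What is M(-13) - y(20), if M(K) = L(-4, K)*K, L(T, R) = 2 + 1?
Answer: -47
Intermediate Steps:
L(T, R) = 3
y(H) = -12 + H
M(K) = 3*K
M(-13) - y(20) = 3*(-13) - (-12 + 20) = -39 - 1*8 = -39 - 8 = -47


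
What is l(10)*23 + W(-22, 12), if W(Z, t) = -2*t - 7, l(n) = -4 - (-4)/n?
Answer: -569/5 ≈ -113.80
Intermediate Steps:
l(n) = -4 + 4/n
W(Z, t) = -7 - 2*t
l(10)*23 + W(-22, 12) = (-4 + 4/10)*23 + (-7 - 2*12) = (-4 + 4*(1/10))*23 + (-7 - 24) = (-4 + 2/5)*23 - 31 = -18/5*23 - 31 = -414/5 - 31 = -569/5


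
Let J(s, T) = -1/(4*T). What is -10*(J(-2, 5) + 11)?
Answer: -219/2 ≈ -109.50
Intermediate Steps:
J(s, T) = -1/(4*T)
-10*(J(-2, 5) + 11) = -10*(-1/4/5 + 11) = -10*(-1/4*1/5 + 11) = -10*(-1/20 + 11) = -10*219/20 = -219/2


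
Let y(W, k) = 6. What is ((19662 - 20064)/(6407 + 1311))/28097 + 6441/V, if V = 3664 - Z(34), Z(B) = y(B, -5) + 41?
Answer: 698373219426/392178010291 ≈ 1.7808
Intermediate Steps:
Z(B) = 47 (Z(B) = 6 + 41 = 47)
V = 3617 (V = 3664 - 1*47 = 3664 - 47 = 3617)
((19662 - 20064)/(6407 + 1311))/28097 + 6441/V = ((19662 - 20064)/(6407 + 1311))/28097 + 6441/3617 = -402/7718*(1/28097) + 6441*(1/3617) = -402*1/7718*(1/28097) + 6441/3617 = -201/3859*1/28097 + 6441/3617 = -201/108426323 + 6441/3617 = 698373219426/392178010291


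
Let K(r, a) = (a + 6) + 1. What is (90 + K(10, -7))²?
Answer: 8100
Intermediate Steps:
K(r, a) = 7 + a (K(r, a) = (6 + a) + 1 = 7 + a)
(90 + K(10, -7))² = (90 + (7 - 7))² = (90 + 0)² = 90² = 8100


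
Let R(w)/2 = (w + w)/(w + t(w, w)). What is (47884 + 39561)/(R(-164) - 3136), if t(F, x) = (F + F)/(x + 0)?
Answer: -7083045/253688 ≈ -27.920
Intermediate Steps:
t(F, x) = 2*F/x (t(F, x) = (2*F)/x = 2*F/x)
R(w) = 4*w/(2 + w) (R(w) = 2*((w + w)/(w + 2*w/w)) = 2*((2*w)/(w + 2)) = 2*((2*w)/(2 + w)) = 2*(2*w/(2 + w)) = 4*w/(2 + w))
(47884 + 39561)/(R(-164) - 3136) = (47884 + 39561)/(4*(-164)/(2 - 164) - 3136) = 87445/(4*(-164)/(-162) - 3136) = 87445/(4*(-164)*(-1/162) - 3136) = 87445/(328/81 - 3136) = 87445/(-253688/81) = 87445*(-81/253688) = -7083045/253688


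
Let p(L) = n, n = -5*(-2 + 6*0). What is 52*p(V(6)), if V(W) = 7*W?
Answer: 520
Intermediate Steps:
n = 10 (n = -5*(-2 + 0) = -5*(-2) = 10)
p(L) = 10
52*p(V(6)) = 52*10 = 520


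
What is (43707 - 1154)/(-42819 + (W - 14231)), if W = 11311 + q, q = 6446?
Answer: -42553/39293 ≈ -1.0830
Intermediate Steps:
W = 17757 (W = 11311 + 6446 = 17757)
(43707 - 1154)/(-42819 + (W - 14231)) = (43707 - 1154)/(-42819 + (17757 - 14231)) = 42553/(-42819 + 3526) = 42553/(-39293) = 42553*(-1/39293) = -42553/39293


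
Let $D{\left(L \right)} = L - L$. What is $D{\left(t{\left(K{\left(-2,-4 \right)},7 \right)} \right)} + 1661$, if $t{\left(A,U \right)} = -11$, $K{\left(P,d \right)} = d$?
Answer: $1661$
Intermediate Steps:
$D{\left(L \right)} = 0$
$D{\left(t{\left(K{\left(-2,-4 \right)},7 \right)} \right)} + 1661 = 0 + 1661 = 1661$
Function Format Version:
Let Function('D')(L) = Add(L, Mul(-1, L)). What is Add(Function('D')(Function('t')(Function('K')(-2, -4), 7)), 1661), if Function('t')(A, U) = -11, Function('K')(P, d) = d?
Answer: 1661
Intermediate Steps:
Function('D')(L) = 0
Add(Function('D')(Function('t')(Function('K')(-2, -4), 7)), 1661) = Add(0, 1661) = 1661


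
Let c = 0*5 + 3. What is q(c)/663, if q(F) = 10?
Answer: 10/663 ≈ 0.015083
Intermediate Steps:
c = 3 (c = 0 + 3 = 3)
q(c)/663 = 10/663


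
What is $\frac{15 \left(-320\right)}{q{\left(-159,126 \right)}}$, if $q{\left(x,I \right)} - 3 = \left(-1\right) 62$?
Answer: $\frac{4800}{59} \approx 81.356$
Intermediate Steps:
$q{\left(x,I \right)} = -59$ ($q{\left(x,I \right)} = 3 - 62 = -59$)
$\frac{15 \left(-320\right)}{q{\left(-159,126 \right)}} = \frac{15 \left(-320\right)}{-59} = \left(-4800\right) \left(- \frac{1}{59}\right) = \frac{4800}{59}$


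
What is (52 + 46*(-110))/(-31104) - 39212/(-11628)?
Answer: 2218547/627912 ≈ 3.5332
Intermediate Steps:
(52 + 46*(-110))/(-31104) - 39212/(-11628) = (52 - 5060)*(-1/31104) - 39212*(-1/11628) = -5008*(-1/31104) + 9803/2907 = 313/1944 + 9803/2907 = 2218547/627912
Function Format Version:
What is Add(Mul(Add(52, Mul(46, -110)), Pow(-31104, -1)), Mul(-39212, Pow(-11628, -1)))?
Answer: Rational(2218547, 627912) ≈ 3.5332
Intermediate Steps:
Add(Mul(Add(52, Mul(46, -110)), Pow(-31104, -1)), Mul(-39212, Pow(-11628, -1))) = Add(Mul(Add(52, -5060), Rational(-1, 31104)), Mul(-39212, Rational(-1, 11628))) = Add(Mul(-5008, Rational(-1, 31104)), Rational(9803, 2907)) = Add(Rational(313, 1944), Rational(9803, 2907)) = Rational(2218547, 627912)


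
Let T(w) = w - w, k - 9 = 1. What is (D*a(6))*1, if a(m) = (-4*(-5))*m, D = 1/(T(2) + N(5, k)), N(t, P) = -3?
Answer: -40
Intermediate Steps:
k = 10 (k = 9 + 1 = 10)
T(w) = 0
D = -⅓ (D = 1/(0 - 3) = 1/(-3) = -⅓ ≈ -0.33333)
a(m) = 20*m
(D*a(6))*1 = -20*6/3*1 = -⅓*120*1 = -40*1 = -40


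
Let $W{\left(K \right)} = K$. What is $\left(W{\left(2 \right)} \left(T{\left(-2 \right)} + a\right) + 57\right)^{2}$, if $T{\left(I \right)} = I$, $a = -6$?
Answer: $1681$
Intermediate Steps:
$\left(W{\left(2 \right)} \left(T{\left(-2 \right)} + a\right) + 57\right)^{2} = \left(2 \left(-2 - 6\right) + 57\right)^{2} = \left(2 \left(-8\right) + 57\right)^{2} = \left(-16 + 57\right)^{2} = 41^{2} = 1681$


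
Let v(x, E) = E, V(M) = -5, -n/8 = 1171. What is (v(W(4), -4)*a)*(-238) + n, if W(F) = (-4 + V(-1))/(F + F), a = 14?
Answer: 3960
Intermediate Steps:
n = -9368 (n = -8*1171 = -9368)
W(F) = -9/(2*F) (W(F) = (-4 - 5)/(F + F) = -9*1/(2*F) = -9/(2*F))
(v(W(4), -4)*a)*(-238) + n = -4*14*(-238) - 9368 = -56*(-238) - 9368 = 13328 - 9368 = 3960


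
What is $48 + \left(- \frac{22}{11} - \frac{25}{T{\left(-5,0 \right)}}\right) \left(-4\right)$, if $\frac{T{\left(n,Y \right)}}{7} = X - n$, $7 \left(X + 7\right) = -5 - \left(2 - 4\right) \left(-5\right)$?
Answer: $\frac{1524}{29} \approx 52.552$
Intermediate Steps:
$X = - \frac{64}{7}$ ($X = -7 + \frac{-5 - \left(2 - 4\right) \left(-5\right)}{7} = -7 + \frac{-5 - \left(-2\right) \left(-5\right)}{7} = -7 + \frac{-5 - 10}{7} = -7 + \frac{1}{7} \left(-15\right) = -7 - \frac{15}{7} = - \frac{64}{7} \approx -9.1429$)
$T{\left(n,Y \right)} = -64 - 7 n$ ($T{\left(n,Y \right)} = 7 \left(- \frac{64}{7} - n\right) = -64 - 7 n$)
$48 + \left(- \frac{22}{11} - \frac{25}{T{\left(-5,0 \right)}}\right) \left(-4\right) = 48 + \left(- \frac{22}{11} - \frac{25}{-64 - -35}\right) \left(-4\right) = 48 + \left(\left(-22\right) \frac{1}{11} - \frac{25}{-64 + 35}\right) \left(-4\right) = 48 + \left(-2 - \frac{25}{-29}\right) \left(-4\right) = 48 + \left(-2 - - \frac{25}{29}\right) \left(-4\right) = 48 + \left(-2 + \frac{25}{29}\right) \left(-4\right) = 48 - - \frac{132}{29} = 48 + \frac{132}{29} = \frac{1524}{29}$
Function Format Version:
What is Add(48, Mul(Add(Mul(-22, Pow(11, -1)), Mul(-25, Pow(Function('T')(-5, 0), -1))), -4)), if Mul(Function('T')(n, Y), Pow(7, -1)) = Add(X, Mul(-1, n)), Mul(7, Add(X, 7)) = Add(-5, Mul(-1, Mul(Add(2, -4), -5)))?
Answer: Rational(1524, 29) ≈ 52.552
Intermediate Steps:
X = Rational(-64, 7) (X = Add(-7, Mul(Rational(1, 7), Add(-5, Mul(-1, Mul(Add(2, -4), -5))))) = Add(-7, Mul(Rational(1, 7), Add(-5, Mul(-1, Mul(-2, -5))))) = Add(-7, Mul(Rational(1, 7), Add(-5, Mul(-1, 10)))) = Add(-7, Mul(Rational(1, 7), Add(-5, -10))) = Add(-7, Mul(Rational(1, 7), -15)) = Add(-7, Rational(-15, 7)) = Rational(-64, 7) ≈ -9.1429)
Function('T')(n, Y) = Add(-64, Mul(-7, n)) (Function('T')(n, Y) = Mul(7, Add(Rational(-64, 7), Mul(-1, n))) = Add(-64, Mul(-7, n)))
Add(48, Mul(Add(Mul(-22, Pow(11, -1)), Mul(-25, Pow(Function('T')(-5, 0), -1))), -4)) = Add(48, Mul(Add(Mul(-22, Pow(11, -1)), Mul(-25, Pow(Add(-64, Mul(-7, -5)), -1))), -4)) = Add(48, Mul(Add(Mul(-22, Rational(1, 11)), Mul(-25, Pow(Add(-64, 35), -1))), -4)) = Add(48, Mul(Add(-2, Mul(-25, Pow(-29, -1))), -4)) = Add(48, Mul(Add(-2, Mul(-25, Rational(-1, 29))), -4)) = Add(48, Mul(Add(-2, Rational(25, 29)), -4)) = Add(48, Mul(Rational(-33, 29), -4)) = Add(48, Rational(132, 29)) = Rational(1524, 29)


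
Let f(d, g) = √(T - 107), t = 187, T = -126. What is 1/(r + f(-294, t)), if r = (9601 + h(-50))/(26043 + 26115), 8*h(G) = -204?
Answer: 1997755716/2535832651249 - 10881827856*I*√233/2535832651249 ≈ 0.00078781 - 0.065503*I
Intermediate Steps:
h(G) = -51/2 (h(G) = (⅛)*(-204) = -51/2)
f(d, g) = I*√233 (f(d, g) = √(-126 - 107) = √(-233) = I*√233)
r = 19151/104316 (r = (9601 - 51/2)/(26043 + 26115) = (19151/2)/52158 = (19151/2)*(1/52158) = 19151/104316 ≈ 0.18359)
1/(r + f(-294, t)) = 1/(19151/104316 + I*√233)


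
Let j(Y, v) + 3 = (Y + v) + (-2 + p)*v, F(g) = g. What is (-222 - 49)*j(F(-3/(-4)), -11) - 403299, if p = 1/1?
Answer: -1610757/4 ≈ -4.0269e+5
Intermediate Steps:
p = 1
j(Y, v) = -3 + Y (j(Y, v) = -3 + ((Y + v) + (-2 + 1)*v) = -3 + ((Y + v) - v) = -3 + Y)
(-222 - 49)*j(F(-3/(-4)), -11) - 403299 = (-222 - 49)*(-3 - 3/(-4)) - 403299 = -271*(-3 - 3*(-¼)) - 403299 = -271*(-3 + ¾) - 403299 = -271*(-9/4) - 403299 = 2439/4 - 403299 = -1610757/4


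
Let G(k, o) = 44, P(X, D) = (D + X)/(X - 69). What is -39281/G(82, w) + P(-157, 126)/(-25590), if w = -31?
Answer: -1290769204/1445835 ≈ -892.75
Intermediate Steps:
P(X, D) = (D + X)/(-69 + X)
-39281/G(82, w) + P(-157, 126)/(-25590) = -39281/44 + ((126 - 157)/(-69 - 157))/(-25590) = -39281*1/44 + (-31/(-226))*(-1/25590) = -3571/4 - 1/226*(-31)*(-1/25590) = -3571/4 + (31/226)*(-1/25590) = -3571/4 - 31/5783340 = -1290769204/1445835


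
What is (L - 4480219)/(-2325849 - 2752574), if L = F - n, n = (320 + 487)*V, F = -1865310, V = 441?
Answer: 6701416/5078423 ≈ 1.3196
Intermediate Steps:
n = 355887 (n = (320 + 487)*441 = 807*441 = 355887)
L = -2221197 (L = -1865310 - 1*355887 = -1865310 - 355887 = -2221197)
(L - 4480219)/(-2325849 - 2752574) = (-2221197 - 4480219)/(-2325849 - 2752574) = -6701416/(-5078423) = -6701416*(-1/5078423) = 6701416/5078423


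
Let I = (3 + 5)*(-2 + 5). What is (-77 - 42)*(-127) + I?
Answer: 15137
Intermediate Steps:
I = 24 (I = 8*3 = 24)
(-77 - 42)*(-127) + I = (-77 - 42)*(-127) + 24 = -119*(-127) + 24 = 15113 + 24 = 15137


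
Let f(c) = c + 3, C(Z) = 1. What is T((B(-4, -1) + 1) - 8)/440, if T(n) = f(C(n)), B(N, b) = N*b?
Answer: 1/110 ≈ 0.0090909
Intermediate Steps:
f(c) = 3 + c
T(n) = 4 (T(n) = 3 + 1 = 4)
T((B(-4, -1) + 1) - 8)/440 = 4/440 = 4*(1/440) = 1/110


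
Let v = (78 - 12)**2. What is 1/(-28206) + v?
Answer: 122865335/28206 ≈ 4356.0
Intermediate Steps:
v = 4356 (v = 66**2 = 4356)
1/(-28206) + v = 1/(-28206) + 4356 = -1/28206 + 4356 = 122865335/28206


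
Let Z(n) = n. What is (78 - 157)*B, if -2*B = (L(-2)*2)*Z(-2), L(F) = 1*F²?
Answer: -632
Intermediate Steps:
L(F) = F²
B = 8 (B = -(-2)²*2*(-2)/2 = -4*2*(-2)/2 = -4*(-2) = -½*(-16) = 8)
(78 - 157)*B = (78 - 157)*8 = -79*8 = -632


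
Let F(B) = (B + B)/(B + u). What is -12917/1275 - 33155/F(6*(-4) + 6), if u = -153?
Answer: -803231543/5100 ≈ -1.5750e+5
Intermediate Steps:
F(B) = 2*B/(-153 + B) (F(B) = (B + B)/(B - 153) = (2*B)/(-153 + B) = 2*B/(-153 + B))
-12917/1275 - 33155/F(6*(-4) + 6) = -12917/1275 - 33155*(-153 + (6*(-4) + 6))/(2*(6*(-4) + 6)) = -12917*1/1275 - 33155*(-153 + (-24 + 6))/(2*(-24 + 6)) = -12917/1275 - 33155/(2*(-18)/(-153 - 18)) = -12917/1275 - 33155/(2*(-18)/(-171)) = -12917/1275 - 33155/(2*(-18)*(-1/171)) = -12917/1275 - 33155/4/19 = -12917/1275 - 33155*19/4 = -12917/1275 - 629945/4 = -803231543/5100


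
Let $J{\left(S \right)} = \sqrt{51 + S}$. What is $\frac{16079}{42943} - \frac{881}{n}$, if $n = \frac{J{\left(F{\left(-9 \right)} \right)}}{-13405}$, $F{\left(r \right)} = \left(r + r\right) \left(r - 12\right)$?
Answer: $\frac{16079}{42943} + \frac{11809805 \sqrt{429}}{429} \approx 5.7018 \cdot 10^{5}$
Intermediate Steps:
$F{\left(r \right)} = 2 r \left(-12 + r\right)$
$n = - \frac{\sqrt{429}}{13405}$ ($n = \frac{\sqrt{51 + 2 \left(-9\right) \left(-12 - 9\right)}}{-13405} = \sqrt{51 + 2 \left(-9\right) \left(-21\right)} \left(- \frac{1}{13405}\right) = \sqrt{51 + 378} \left(- \frac{1}{13405}\right) = \sqrt{429} \left(- \frac{1}{13405}\right) = - \frac{\sqrt{429}}{13405} \approx -0.0015451$)
$\frac{16079}{42943} - \frac{881}{n} = \frac{16079}{42943} - \frac{881}{\left(- \frac{1}{13405}\right) \sqrt{429}} = 16079 \cdot \frac{1}{42943} - 881 \left(- \frac{13405 \sqrt{429}}{429}\right) = \frac{16079}{42943} + \frac{11809805 \sqrt{429}}{429}$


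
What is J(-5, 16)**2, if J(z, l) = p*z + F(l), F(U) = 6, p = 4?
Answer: 196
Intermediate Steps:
J(z, l) = 6 + 4*z (J(z, l) = 4*z + 6 = 6 + 4*z)
J(-5, 16)**2 = (6 + 4*(-5))**2 = (6 - 20)**2 = (-14)**2 = 196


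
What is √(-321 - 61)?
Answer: I*√382 ≈ 19.545*I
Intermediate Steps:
√(-321 - 61) = √(-382) = I*√382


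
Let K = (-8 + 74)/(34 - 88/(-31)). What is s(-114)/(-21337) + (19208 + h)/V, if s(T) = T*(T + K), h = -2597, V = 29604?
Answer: -243008647/6327687244 ≈ -0.038404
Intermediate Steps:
K = 1023/571 (K = 66/(34 - 88*(-1/31)) = 66/(34 + 88/31) = 66/(1142/31) = 66*(31/1142) = 1023/571 ≈ 1.7916)
s(T) = T*(1023/571 + T) (s(T) = T*(T + 1023/571) = T*(1023/571 + T))
s(-114)/(-21337) + (19208 + h)/V = ((1/571)*(-114)*(1023 + 571*(-114)))/(-21337) + (19208 - 2597)/29604 = ((1/571)*(-114)*(1023 - 65094))*(-1/21337) + 16611*(1/29604) = ((1/571)*(-114)*(-64071))*(-1/21337) + 5537/9868 = (7304094/571)*(-1/21337) + 5537/9868 = -384426/641233 + 5537/9868 = -243008647/6327687244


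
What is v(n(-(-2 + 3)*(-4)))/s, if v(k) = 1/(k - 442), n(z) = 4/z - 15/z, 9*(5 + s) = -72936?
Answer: 4/14425911 ≈ 2.7728e-7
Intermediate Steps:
s = -8109 (s = -5 + (⅑)*(-72936) = -5 - 8104 = -8109)
n(z) = -11/z
v(k) = 1/(-442 + k)
v(n(-(-2 + 3)*(-4)))/s = 1/(-442 - 11*1/(4*(-2 + 3))*(-8109)) = -1/8109/(-442 - 11/((-(-4)))) = -1/8109/(-442 - 11/((-1*(-4)))) = -1/8109/(-442 - 11/4) = -1/8109/(-1779/4) = -4/1779*(-1/8109) = 4/14425911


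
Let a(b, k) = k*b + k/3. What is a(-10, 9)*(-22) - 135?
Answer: 1779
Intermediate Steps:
a(b, k) = k/3 + b*k (a(b, k) = b*k + k/3 = k/3 + b*k)
a(-10, 9)*(-22) - 135 = (9*(⅓ - 10))*(-22) - 135 = (9*(-29/3))*(-22) - 135 = -87*(-22) - 135 = 1914 - 135 = 1779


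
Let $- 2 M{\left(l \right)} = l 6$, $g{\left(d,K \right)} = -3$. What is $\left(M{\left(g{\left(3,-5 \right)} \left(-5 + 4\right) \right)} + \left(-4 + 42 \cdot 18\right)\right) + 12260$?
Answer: $13003$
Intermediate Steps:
$M{\left(l \right)} = - 3 l$ ($M{\left(l \right)} = - \frac{l 6}{2} = - \frac{6 l}{2} = - 3 l$)
$\left(M{\left(g{\left(3,-5 \right)} \left(-5 + 4\right) \right)} + \left(-4 + 42 \cdot 18\right)\right) + 12260 = \left(- 3 \left(- 3 \left(-5 + 4\right)\right) + \left(-4 + 42 \cdot 18\right)\right) + 12260 = \left(- 3 \left(\left(-3\right) \left(-1\right)\right) + \left(-4 + 756\right)\right) + 12260 = \left(\left(-3\right) 3 + 752\right) + 12260 = \left(-9 + 752\right) + 12260 = 743 + 12260 = 13003$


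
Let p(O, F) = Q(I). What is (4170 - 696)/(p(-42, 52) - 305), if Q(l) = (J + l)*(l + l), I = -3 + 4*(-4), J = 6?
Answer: 386/21 ≈ 18.381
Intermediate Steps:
I = -19 (I = -3 - 16 = -19)
Q(l) = 2*l*(6 + l) (Q(l) = (6 + l)*(l + l) = (6 + l)*(2*l) = 2*l*(6 + l))
p(O, F) = 494 (p(O, F) = 2*(-19)*(6 - 19) = 2*(-19)*(-13) = 494)
(4170 - 696)/(p(-42, 52) - 305) = (4170 - 696)/(494 - 305) = 3474/189 = 3474*(1/189) = 386/21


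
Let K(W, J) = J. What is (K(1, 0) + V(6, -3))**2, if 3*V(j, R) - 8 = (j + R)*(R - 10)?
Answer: 961/9 ≈ 106.78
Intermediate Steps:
V(j, R) = 8/3 + (-10 + R)*(R + j)/3 (V(j, R) = 8/3 + ((j + R)*(R - 10))/3 = 8/3 + ((R + j)*(-10 + R))/3 = 8/3 + ((-10 + R)*(R + j))/3 = 8/3 + (-10 + R)*(R + j)/3)
(K(1, 0) + V(6, -3))**2 = (0 + (8/3 - 10/3*(-3) - 10/3*6 + (1/3)*(-3)**2 + (1/3)*(-3)*6))**2 = (0 + (8/3 + 10 - 20 + (1/3)*9 - 6))**2 = (0 + (8/3 + 10 - 20 + 3 - 6))**2 = (0 - 31/3)**2 = (-31/3)**2 = 961/9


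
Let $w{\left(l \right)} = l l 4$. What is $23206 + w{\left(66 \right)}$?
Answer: $40630$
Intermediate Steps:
$w{\left(l \right)} = 4 l^{2}$ ($w{\left(l \right)} = l^{2} \cdot 4 = 4 l^{2}$)
$23206 + w{\left(66 \right)} = 23206 + 4 \cdot 66^{2} = 23206 + 4 \cdot 4356 = 23206 + 17424 = 40630$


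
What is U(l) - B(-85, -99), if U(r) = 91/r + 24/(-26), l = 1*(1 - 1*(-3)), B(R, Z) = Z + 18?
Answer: 5347/52 ≈ 102.83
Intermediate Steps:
B(R, Z) = 18 + Z
l = 4 (l = 1*(1 + 3) = 1*4 = 4)
U(r) = -12/13 + 91/r (U(r) = 91/r + 24*(-1/26) = 91/r - 12/13 = -12/13 + 91/r)
U(l) - B(-85, -99) = (-12/13 + 91/4) - (18 - 99) = (-12/13 + 91*(¼)) - 1*(-81) = (-12/13 + 91/4) + 81 = 1135/52 + 81 = 5347/52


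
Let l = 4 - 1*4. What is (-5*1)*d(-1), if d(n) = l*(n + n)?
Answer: 0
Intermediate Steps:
l = 0 (l = 4 - 4 = 0)
d(n) = 0 (d(n) = 0*(n + n) = 0*(2*n) = 0)
(-5*1)*d(-1) = -5*1*0 = -5*0 = 0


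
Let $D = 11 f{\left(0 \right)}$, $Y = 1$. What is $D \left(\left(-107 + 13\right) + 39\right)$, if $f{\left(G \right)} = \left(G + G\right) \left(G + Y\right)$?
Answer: $0$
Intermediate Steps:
$f{\left(G \right)} = 2 G \left(1 + G\right)$ ($f{\left(G \right)} = \left(G + G\right) \left(G + 1\right) = 2 G \left(1 + G\right)$)
$D = 0$ ($D = 11 \cdot 2 \cdot 0 \left(1 + 0\right) = 11 \cdot 2 \cdot 0 \cdot 1 = 11 \cdot 0 = 0$)
$D \left(\left(-107 + 13\right) + 39\right) = 0 \left(\left(-107 + 13\right) + 39\right) = 0 \left(-94 + 39\right) = 0 \left(-55\right) = 0$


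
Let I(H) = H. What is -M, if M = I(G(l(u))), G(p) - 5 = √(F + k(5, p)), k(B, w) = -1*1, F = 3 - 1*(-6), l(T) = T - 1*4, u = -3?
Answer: -5 - 2*√2 ≈ -7.8284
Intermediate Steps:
l(T) = -4 + T (l(T) = T - 4 = -4 + T)
F = 9 (F = 3 + 6 = 9)
k(B, w) = -1
G(p) = 5 + 2*√2 (G(p) = 5 + √(9 - 1) = 5 + √8 = 5 + 2*√2)
M = 5 + 2*√2 ≈ 7.8284
-M = -(5 + 2*√2) = -5 - 2*√2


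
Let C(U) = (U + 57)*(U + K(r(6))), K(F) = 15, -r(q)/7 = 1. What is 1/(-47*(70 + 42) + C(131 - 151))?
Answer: -1/5449 ≈ -0.00018352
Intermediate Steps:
r(q) = -7 (r(q) = -7*1 = -7)
C(U) = (15 + U)*(57 + U) (C(U) = (U + 57)*(U + 15) = (57 + U)*(15 + U) = (15 + U)*(57 + U))
1/(-47*(70 + 42) + C(131 - 151)) = 1/(-47*(70 + 42) + (855 + (131 - 151)² + 72*(131 - 151))) = 1/(-47*112 + (855 + (-20)² + 72*(-20))) = 1/(-5264 + (855 + 400 - 1440)) = 1/(-5264 - 185) = 1/(-5449) = -1/5449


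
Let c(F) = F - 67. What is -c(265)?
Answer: -198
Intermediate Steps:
c(F) = -67 + F
-c(265) = -(-67 + 265) = -1*198 = -198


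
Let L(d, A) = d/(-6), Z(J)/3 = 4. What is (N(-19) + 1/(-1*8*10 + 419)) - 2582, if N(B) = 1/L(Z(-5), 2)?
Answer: -1750933/678 ≈ -2582.5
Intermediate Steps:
Z(J) = 12 (Z(J) = 3*4 = 12)
L(d, A) = -d/6 (L(d, A) = d*(-1/6) = -d/6)
N(B) = -1/2 (N(B) = 1/(-1/6*12) = 1/(-2) = -1/2)
(N(-19) + 1/(-1*8*10 + 419)) - 2582 = (-1/2 + 1/(-1*8*10 + 419)) - 2582 = (-1/2 + 1/(-8*10 + 419)) - 2582 = (-1/2 + 1/(-80 + 419)) - 2582 = (-1/2 + 1/339) - 2582 = -337/678 - 2582 = -1750933/678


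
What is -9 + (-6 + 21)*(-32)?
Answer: -489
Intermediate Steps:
-9 + (-6 + 21)*(-32) = -9 + 15*(-32) = -9 - 480 = -489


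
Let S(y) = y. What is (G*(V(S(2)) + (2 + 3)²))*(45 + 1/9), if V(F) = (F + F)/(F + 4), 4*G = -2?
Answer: -15631/27 ≈ -578.93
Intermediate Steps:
G = -½ (G = (¼)*(-2) = -½ ≈ -0.50000)
V(F) = 2*F/(4 + F) (V(F) = (2*F)/(4 + F) = 2*F/(4 + F))
(G*(V(S(2)) + (2 + 3)²))*(45 + 1/9) = (-(2*2/(4 + 2) + (2 + 3)²)/2)*(45 + 1/9) = (-(2*2/6 + 5²)/2)*(45 + ⅑) = -(2*2*(⅙) + 25)/2*(406/9) = -(⅔ + 25)/2*(406/9) = -½*77/3*(406/9) = -77/6*406/9 = -15631/27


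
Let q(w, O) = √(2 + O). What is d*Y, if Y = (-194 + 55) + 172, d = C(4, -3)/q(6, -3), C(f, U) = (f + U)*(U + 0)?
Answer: 99*I ≈ 99.0*I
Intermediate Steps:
C(f, U) = U*(U + f) (C(f, U) = (U + f)*U = U*(U + f))
d = 3*I (d = (-3*(-3 + 4))/(√(2 - 3)) = (-3*1)/(√(-1)) = -3*(-I) = -(-3)*I = 3*I ≈ 3.0*I)
Y = 33 (Y = -139 + 172 = 33)
d*Y = (3*I)*33 = 99*I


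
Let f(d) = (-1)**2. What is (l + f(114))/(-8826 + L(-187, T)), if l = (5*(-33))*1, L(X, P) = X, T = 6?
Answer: 164/9013 ≈ 0.018196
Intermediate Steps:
f(d) = 1
l = -165 (l = -165*1 = -165)
(l + f(114))/(-8826 + L(-187, T)) = (-165 + 1)/(-8826 - 187) = -164/(-9013) = -164*(-1/9013) = 164/9013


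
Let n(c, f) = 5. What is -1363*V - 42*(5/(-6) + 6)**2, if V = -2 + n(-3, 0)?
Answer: -31261/6 ≈ -5210.2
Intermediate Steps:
V = 3 (V = -2 + 5 = 3)
-1363*V - 42*(5/(-6) + 6)**2 = -1363*3 - 42*(5/(-6) + 6)**2 = -4089 - 42*(5*(-1/6) + 6)**2 = -4089 - 42*(-5/6 + 6)**2 = -4089 - 42*(31/6)**2 = -4089 - 42*961/36 = -4089 - 1*6727/6 = -4089 - 6727/6 = -31261/6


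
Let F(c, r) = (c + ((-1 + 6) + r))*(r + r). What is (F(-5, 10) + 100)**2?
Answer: 90000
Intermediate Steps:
F(c, r) = 2*r*(5 + c + r) (F(c, r) = (c + (5 + r))*(2*r) = (5 + c + r)*(2*r) = 2*r*(5 + c + r))
(F(-5, 10) + 100)**2 = (2*10*(5 - 5 + 10) + 100)**2 = (2*10*10 + 100)**2 = (200 + 100)**2 = 300**2 = 90000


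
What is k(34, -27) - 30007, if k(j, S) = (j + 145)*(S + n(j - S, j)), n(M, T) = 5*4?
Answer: -31260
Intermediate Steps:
n(M, T) = 20
k(j, S) = (20 + S)*(145 + j) (k(j, S) = (j + 145)*(S + 20) = (145 + j)*(20 + S) = (20 + S)*(145 + j))
k(34, -27) - 30007 = (2900 + 20*34 + 145*(-27) - 27*34) - 30007 = (2900 + 680 - 3915 - 918) - 30007 = -1253 - 30007 = -31260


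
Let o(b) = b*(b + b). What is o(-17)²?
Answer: 334084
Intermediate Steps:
o(b) = 2*b² (o(b) = b*(2*b) = 2*b²)
o(-17)² = (2*(-17)²)² = (2*289)² = 578² = 334084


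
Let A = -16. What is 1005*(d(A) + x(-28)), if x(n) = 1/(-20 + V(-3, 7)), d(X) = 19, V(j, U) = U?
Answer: 247230/13 ≈ 19018.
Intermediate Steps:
x(n) = -1/13 (x(n) = 1/(-20 + 7) = 1/(-13) = -1/13)
1005*(d(A) + x(-28)) = 1005*(19 - 1/13) = 1005*(246/13) = 247230/13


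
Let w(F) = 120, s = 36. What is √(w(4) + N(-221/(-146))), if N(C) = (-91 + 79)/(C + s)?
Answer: 24*√6232826/5477 ≈ 10.940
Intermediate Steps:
N(C) = -12/(36 + C) (N(C) = (-91 + 79)/(C + 36) = -12/(36 + C))
√(w(4) + N(-221/(-146))) = √(120 - 12/(36 - 221/(-146))) = √(120 - 12/(36 - 221*(-1/146))) = √(120 - 12/(36 + 221/146)) = √(120 - 12/5477/146) = √(120 - 12*146/5477) = √(120 - 1752/5477) = √(655488/5477) = 24*√6232826/5477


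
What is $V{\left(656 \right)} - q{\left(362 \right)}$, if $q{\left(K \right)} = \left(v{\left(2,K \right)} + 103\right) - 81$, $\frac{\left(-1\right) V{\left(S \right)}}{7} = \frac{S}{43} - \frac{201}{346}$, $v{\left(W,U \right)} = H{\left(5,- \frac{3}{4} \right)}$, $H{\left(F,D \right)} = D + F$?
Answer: $- \frac{3837757}{29756} \approx -128.97$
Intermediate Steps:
$v{\left(W,U \right)} = \frac{17}{4}$ ($v{\left(W,U \right)} = - \frac{3}{4} + 5 = \frac{17}{4}$)
$V{\left(S \right)} = \frac{1407}{346} - \frac{7 S}{43}$ ($V{\left(S \right)} = - 7 \left(\frac{S}{43} - \frac{201}{346}\right) = - 7 \left(- \frac{201}{346} + \frac{S}{43}\right) = \frac{1407}{346} - \frac{7 S}{43}$)
$q{\left(K \right)} = \frac{105}{4}$ ($q{\left(K \right)} = \left(\frac{17}{4} + 103\right) - 81 = \frac{429}{4} - 81 = \frac{105}{4}$)
$V{\left(656 \right)} - q{\left(362 \right)} = \left(\frac{1407}{346} - \frac{4592}{43}\right) - \frac{105}{4} = - \frac{1528331}{14878} - \frac{105}{4} = - \frac{3837757}{29756}$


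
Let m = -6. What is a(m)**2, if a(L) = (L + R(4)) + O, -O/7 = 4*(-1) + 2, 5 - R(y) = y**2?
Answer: 9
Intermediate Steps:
R(y) = 5 - y**2
O = 14 (O = -7*(4*(-1) + 2) = -7*(-4 + 2) = -7*(-2) = 14)
a(L) = 3 + L (a(L) = (L + (5 - 1*4**2)) + 14 = (L + (5 - 1*16)) + 14 = (L + (5 - 16)) + 14 = (L - 11) + 14 = (-11 + L) + 14 = 3 + L)
a(m)**2 = (3 - 6)**2 = (-3)**2 = 9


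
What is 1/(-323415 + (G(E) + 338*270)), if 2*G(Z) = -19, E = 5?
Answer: -2/464329 ≈ -4.3073e-6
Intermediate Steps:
G(Z) = -19/2 (G(Z) = (1/2)*(-19) = -19/2)
1/(-323415 + (G(E) + 338*270)) = 1/(-323415 + (-19/2 + 338*270)) = 1/(-323415 + (-19/2 + 91260)) = 1/(-323415 + 182501/2) = 1/(-464329/2) = -2/464329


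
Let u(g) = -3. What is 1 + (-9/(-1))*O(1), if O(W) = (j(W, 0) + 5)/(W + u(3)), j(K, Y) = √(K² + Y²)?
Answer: -26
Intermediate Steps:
O(W) = (5 + √(W²))/(-3 + W) (O(W) = (√(W² + 0²) + 5)/(W - 3) = (√(W² + 0) + 5)/(-3 + W) = (√(W²) + 5)/(-3 + W) = (5 + √(W²))/(-3 + W))
1 + (-9/(-1))*O(1) = 1 + (-9/(-1))*((5 + √(1²))/(-3 + 1)) = 1 + (-9*(-1))*((5 + √1)/(-2)) = 1 + 9*(-(5 + 1)/2) = 1 + 9*(-½*6) = 1 + 9*(-3) = 1 - 27 = -26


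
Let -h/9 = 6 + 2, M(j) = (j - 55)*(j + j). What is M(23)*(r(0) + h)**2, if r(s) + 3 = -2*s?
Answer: -8280000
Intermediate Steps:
r(s) = -3 - 2*s
M(j) = 2*j*(-55 + j) (M(j) = (-55 + j)*(2*j) = 2*j*(-55 + j))
h = -72 (h = -9*(6 + 2) = -9*8 = -72)
M(23)*(r(0) + h)**2 = (2*23*(-55 + 23))*((-3 - 2*0) - 72)**2 = (2*23*(-32))*((-3 + 0) - 72)**2 = -1472*(-3 - 72)**2 = -1472*(-75)**2 = -1472*5625 = -8280000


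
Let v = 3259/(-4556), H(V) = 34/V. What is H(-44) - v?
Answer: -2877/50116 ≈ -0.057407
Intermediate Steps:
v = -3259/4556 (v = 3259*(-1/4556) = -3259/4556 ≈ -0.71532)
H(-44) - v = 34/(-44) - 1*(-3259/4556) = 34*(-1/44) + 3259/4556 = -17/22 + 3259/4556 = -2877/50116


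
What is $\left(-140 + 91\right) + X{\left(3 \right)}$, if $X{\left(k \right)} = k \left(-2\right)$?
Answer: $-55$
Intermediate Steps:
$X{\left(k \right)} = - 2 k$
$\left(-140 + 91\right) + X{\left(3 \right)} = \left(-140 + 91\right) - 6 = -49 - 6 = -55$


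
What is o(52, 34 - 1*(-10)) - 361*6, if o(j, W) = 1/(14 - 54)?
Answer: -86641/40 ≈ -2166.0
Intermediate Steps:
o(j, W) = -1/40 (o(j, W) = 1/(-40) = -1/40)
o(52, 34 - 1*(-10)) - 361*6 = -1/40 - 361*6 = -1/40 - 2166 = -86641/40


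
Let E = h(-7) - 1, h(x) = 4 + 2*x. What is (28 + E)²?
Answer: 289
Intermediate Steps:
E = -11 (E = (4 + 2*(-7)) - 1 = (4 - 14) - 1 = -10 - 1 = -11)
(28 + E)² = (28 - 11)² = 17² = 289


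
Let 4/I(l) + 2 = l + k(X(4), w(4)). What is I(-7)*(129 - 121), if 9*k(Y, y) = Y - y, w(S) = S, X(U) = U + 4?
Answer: -288/77 ≈ -3.7403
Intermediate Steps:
X(U) = 4 + U
k(Y, y) = -y/9 + Y/9 (k(Y, y) = (Y - y)/9 = -y/9 + Y/9)
I(l) = 4/(-14/9 + l) (I(l) = 4/(-2 + (l + (-⅑*4 + (4 + 4)/9))) = 4/(-2 + (l + (-4/9 + (⅑)*8))) = 4/(-2 + (l + (-4/9 + 8/9))) = 4/(-2 + (l + 4/9)) = 4/(-2 + (4/9 + l)) = 4/(-14/9 + l))
I(-7)*(129 - 121) = (36/(-14 + 9*(-7)))*(129 - 121) = (36/(-14 - 63))*8 = (36/(-77))*8 = (36*(-1/77))*8 = -36/77*8 = -288/77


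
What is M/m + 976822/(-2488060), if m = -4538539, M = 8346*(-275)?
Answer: 638563082971/5646078672170 ≈ 0.11310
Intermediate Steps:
M = -2295150
M/m + 976822/(-2488060) = -2295150/(-4538539) + 976822/(-2488060) = -2295150*(-1/4538539) + 976822*(-1/2488060) = 2295150/4538539 - 488411/1244030 = 638563082971/5646078672170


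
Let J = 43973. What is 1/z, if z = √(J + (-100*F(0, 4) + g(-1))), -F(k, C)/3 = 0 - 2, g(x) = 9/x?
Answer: √10841/21682 ≈ 0.0048021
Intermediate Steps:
F(k, C) = 6 (F(k, C) = -3*(0 - 2) = -3*(-2) = 6)
z = 2*√10841 (z = √(43973 + (-100*6 + 9/(-1))) = √(43973 + (-600 + 9*(-1))) = √(43973 + (-600 - 9)) = √(43973 - 609) = √43364 = 2*√10841 ≈ 208.24)
1/z = 1/(2*√10841) = √10841/21682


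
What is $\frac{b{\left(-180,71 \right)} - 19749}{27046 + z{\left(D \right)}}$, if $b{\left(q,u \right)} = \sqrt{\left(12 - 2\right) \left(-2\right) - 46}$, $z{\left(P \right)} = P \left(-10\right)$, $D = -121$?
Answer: $- \frac{19749}{28256} + \frac{i \sqrt{66}}{28256} \approx -0.69893 + 0.00028752 i$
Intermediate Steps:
$z{\left(P \right)} = - 10 P$
$b{\left(q,u \right)} = i \sqrt{66}$ ($b{\left(q,u \right)} = \sqrt{\left(12 - 2\right) \left(-2\right) - 46} = \sqrt{10 \left(-2\right) - 46} = \sqrt{-20 - 46} = \sqrt{-66} = i \sqrt{66}$)
$\frac{b{\left(-180,71 \right)} - 19749}{27046 + z{\left(D \right)}} = \frac{i \sqrt{66} - 19749}{27046 - -1210} = \frac{-19749 + i \sqrt{66}}{27046 + 1210} = \frac{-19749 + i \sqrt{66}}{28256} = \left(-19749 + i \sqrt{66}\right) \frac{1}{28256} = - \frac{19749}{28256} + \frac{i \sqrt{66}}{28256}$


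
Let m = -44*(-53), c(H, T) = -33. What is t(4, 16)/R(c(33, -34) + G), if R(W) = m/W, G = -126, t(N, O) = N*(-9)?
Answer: 27/11 ≈ 2.4545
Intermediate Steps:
t(N, O) = -9*N
m = 2332
R(W) = 2332/W
t(4, 16)/R(c(33, -34) + G) = (-9*4)/((2332/(-33 - 126))) = -36/(2332/(-159)) = -36/(2332*(-1/159)) = -36/(-44/3) = -36*(-3/44) = 27/11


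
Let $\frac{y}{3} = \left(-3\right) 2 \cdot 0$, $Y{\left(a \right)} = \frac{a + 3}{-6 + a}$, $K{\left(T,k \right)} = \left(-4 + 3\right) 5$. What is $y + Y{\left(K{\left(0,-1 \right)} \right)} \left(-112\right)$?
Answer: $- \frac{224}{11} \approx -20.364$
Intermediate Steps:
$K{\left(T,k \right)} = -5$ ($K{\left(T,k \right)} = \left(-1\right) 5 = -5$)
$Y{\left(a \right)} = \frac{3 + a}{-6 + a}$
$y = 0$ ($y = 3 \left(-3\right) 2 \cdot 0 = 3 \left(\left(-6\right) 0\right) = 3 \cdot 0 = 0$)
$y + Y{\left(K{\left(0,-1 \right)} \right)} \left(-112\right) = 0 + \frac{3 - 5}{-6 - 5} \left(-112\right) = 0 + \frac{1}{-11} \left(-2\right) \left(-112\right) = 0 + \left(- \frac{1}{11}\right) \left(-2\right) \left(-112\right) = 0 + \frac{2}{11} \left(-112\right) = 0 - \frac{224}{11} = - \frac{224}{11}$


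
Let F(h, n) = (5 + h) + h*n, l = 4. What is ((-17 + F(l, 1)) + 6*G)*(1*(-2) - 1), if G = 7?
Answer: -114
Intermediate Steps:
F(h, n) = 5 + h + h*n
((-17 + F(l, 1)) + 6*G)*(1*(-2) - 1) = ((-17 + (5 + 4 + 4*1)) + 6*7)*(1*(-2) - 1) = ((-17 + (5 + 4 + 4)) + 42)*(-2 - 1) = ((-17 + 13) + 42)*(-3) = (-4 + 42)*(-3) = 38*(-3) = -114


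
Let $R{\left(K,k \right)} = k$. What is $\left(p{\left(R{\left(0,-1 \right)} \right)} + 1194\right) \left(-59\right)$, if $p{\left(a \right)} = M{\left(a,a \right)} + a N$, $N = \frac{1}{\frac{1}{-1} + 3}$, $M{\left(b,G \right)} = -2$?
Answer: $- \frac{140597}{2} \approx -70299.0$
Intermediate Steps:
$N = \frac{1}{2}$ ($N = \frac{1}{-1 + 3} = \frac{1}{2} \approx 0.5$)
$p{\left(a \right)} = -2 + \frac{a}{2}$ ($p{\left(a \right)} = -2 + a \frac{1}{2} = -2 + \frac{a}{2}$)
$\left(p{\left(R{\left(0,-1 \right)} \right)} + 1194\right) \left(-59\right) = \left(\left(-2 + \frac{1}{2} \left(-1\right)\right) + 1194\right) \left(-59\right) = \left(\left(-2 - \frac{1}{2}\right) + 1194\right) \left(-59\right) = \left(- \frac{5}{2} + 1194\right) \left(-59\right) = \frac{2383}{2} \left(-59\right) = - \frac{140597}{2}$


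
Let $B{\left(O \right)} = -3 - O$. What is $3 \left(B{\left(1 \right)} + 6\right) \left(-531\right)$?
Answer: $-3186$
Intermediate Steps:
$3 \left(B{\left(1 \right)} + 6\right) \left(-531\right) = 3 \left(\left(-3 - 1\right) + 6\right) \left(-531\right) = 3 \left(-4 + 6\right) \left(-531\right) = 3 \cdot 2 \left(-531\right) = 6 \left(-531\right) = -3186$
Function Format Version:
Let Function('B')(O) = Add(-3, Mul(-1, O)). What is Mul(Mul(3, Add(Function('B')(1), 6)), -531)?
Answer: -3186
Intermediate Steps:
Mul(Mul(3, Add(Function('B')(1), 6)), -531) = Mul(Mul(3, Add(Add(-3, Mul(-1, 1)), 6)), -531) = Mul(Mul(3, Add(Add(-3, -1), 6)), -531) = Mul(Mul(3, Add(-4, 6)), -531) = Mul(Mul(3, 2), -531) = Mul(6, -531) = -3186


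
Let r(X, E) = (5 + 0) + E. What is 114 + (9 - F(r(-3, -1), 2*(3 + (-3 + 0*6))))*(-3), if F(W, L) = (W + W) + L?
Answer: 111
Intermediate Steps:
r(X, E) = 5 + E
F(W, L) = L + 2*W (F(W, L) = 2*W + L = L + 2*W)
114 + (9 - F(r(-3, -1), 2*(3 + (-3 + 0*6))))*(-3) = 114 + (9 - (2*(3 + (-3 + 0*6)) + 2*(5 - 1)))*(-3) = 114 + (9 - (2*(3 + (-3 + 0)) + 2*4))*(-3) = 114 + (9 - (2*(3 - 3) + 8))*(-3) = 114 + (9 - (2*0 + 8))*(-3) = 114 + (9 - (0 + 8))*(-3) = 114 + (9 - 1*8)*(-3) = 114 + (9 - 8)*(-3) = 114 + 1*(-3) = 114 - 3 = 111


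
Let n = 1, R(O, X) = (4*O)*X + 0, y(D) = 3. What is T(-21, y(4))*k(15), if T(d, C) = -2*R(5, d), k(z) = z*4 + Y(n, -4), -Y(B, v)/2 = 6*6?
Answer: -10080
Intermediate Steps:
R(O, X) = 4*O*X (R(O, X) = 4*O*X + 0 = 4*O*X)
Y(B, v) = -72 (Y(B, v) = -12*6 = -2*36 = -72)
k(z) = -72 + 4*z (k(z) = z*4 - 72 = 4*z - 72 = -72 + 4*z)
T(d, C) = -40*d (T(d, C) = -8*5*d = -40*d)
T(-21, y(4))*k(15) = (-40*(-21))*(-72 + 4*15) = 840*(-72 + 60) = 840*(-12) = -10080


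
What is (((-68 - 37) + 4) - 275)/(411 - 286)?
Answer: -376/125 ≈ -3.0080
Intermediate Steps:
(((-68 - 37) + 4) - 275)/(411 - 286) = ((-105 + 4) - 275)/125 = (-101 - 275)*(1/125) = -376*1/125 = -376/125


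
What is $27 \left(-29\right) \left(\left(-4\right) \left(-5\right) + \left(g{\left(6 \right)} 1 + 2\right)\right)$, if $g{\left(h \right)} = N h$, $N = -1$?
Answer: $-12528$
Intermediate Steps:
$g{\left(h \right)} = - h$
$27 \left(-29\right) \left(\left(-4\right) \left(-5\right) + \left(g{\left(6 \right)} 1 + 2\right)\right) = 27 \left(-29\right) \left(\left(-4\right) \left(-5\right) + \left(\left(-1\right) 6 \cdot 1 + 2\right)\right) = - 783 \left(20 + \left(\left(-6\right) 1 + 2\right)\right) = - 783 \left(20 + \left(-6 + 2\right)\right) = - 783 \left(20 - 4\right) = \left(-783\right) 16 = -12528$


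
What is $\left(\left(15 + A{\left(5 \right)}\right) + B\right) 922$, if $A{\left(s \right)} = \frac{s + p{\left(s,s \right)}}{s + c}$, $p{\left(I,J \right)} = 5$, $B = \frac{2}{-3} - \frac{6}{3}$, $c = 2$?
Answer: $\frac{266458}{21} \approx 12688.0$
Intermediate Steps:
$B = - \frac{8}{3}$ ($B = 2 \left(- \frac{1}{3}\right) - 2 = - \frac{2}{3} - 2 = - \frac{8}{3} \approx -2.6667$)
$A{\left(s \right)} = \frac{5 + s}{2 + s}$ ($A{\left(s \right)} = \frac{s + 5}{s + 2} = \frac{5 + s}{2 + s}$)
$\left(\left(15 + A{\left(5 \right)}\right) + B\right) 922 = \left(\left(15 + \frac{5 + 5}{2 + 5}\right) - \frac{8}{3}\right) 922 = \left(\left(15 + \frac{1}{7} \cdot 10\right) - \frac{8}{3}\right) 922 = \left(\left(15 + \frac{10}{7}\right) - \frac{8}{3}\right) 922 = \left(\frac{115}{7} - \frac{8}{3}\right) 922 = \frac{289}{21} \cdot 922 = \frac{266458}{21}$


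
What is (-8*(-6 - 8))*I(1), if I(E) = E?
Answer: 112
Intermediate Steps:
(-8*(-6 - 8))*I(1) = -8*(-6 - 8)*1 = -8*(-14)*1 = 112*1 = 112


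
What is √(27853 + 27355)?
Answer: 2*√13802 ≈ 234.96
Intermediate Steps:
√(27853 + 27355) = √55208 = 2*√13802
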